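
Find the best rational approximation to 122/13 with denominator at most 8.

75/8

Expand x = 122/13 as a continued fraction with the Euclidean algorithm:
  122 = 9*13 + 5, so a_0 = 9.
  13 = 2*5 + 3, so a_1 = 2.
  5 = 1*3 + 2, so a_2 = 1.
  3 = 1*2 + 1, so a_3 = 1.
  2 = 2*1 + 0, so a_4 = 2.
so x = [9; 2, 1, 1, 2].
Convergents (p_i = a_i*p_{i-1} + p_{i-2}, q_i = a_i*q_{i-1} + q_{i-2} with p_{-2}=0, p_{-1}=1, q_{-2}=1, q_{-1}=0), until the denominator exceeds 8:
  i=0: a_0=9, p_0 = 9*1 + 0 = 9, q_0 = 9*0 + 1 = 1.
  i=1: a_1=2, p_1 = 2*9 + 1 = 19, q_1 = 2*1 + 0 = 2.
  i=2: a_2=1, p_2 = 1*19 + 9 = 28, q_2 = 1*2 + 1 = 3.
  i=3: a_3=1, p_3 = 1*28 + 19 = 47, q_3 = 1*3 + 2 = 5.
  i=4: a_4=2, p_4 = 2*47 + 28 = 122, q_4 = 2*5 + 3 = 13.
q_4 = 13 > 8, so the last convergent with denominator <= 8 is p_3/q_3 = 47/5.
The closest fraction with denominator <= 8 is either p_3/q_3 or the intermediate fraction (k*p_3 + p_2)/(k*q_3 + q_2) with the largest k >= 1 whose denominator stays <= 8; these approach x as k grows, and every other convergent or intermediate fraction in range is farther away.
Largest k: floor((8 - q_2)/q_3) = floor((8 - 3)/5) = 1.
That gives (1*47 + 28)/(1*5 + 3) = 75/8.
Compare the errors: |x - 47/5| = |122*5 - 47*13|/(13*5) = 1/65, and |x - 75/8| = |122*8 - 75*13|/(13*8) = 1/104.
Cross-multiplying, 1*65 = 65 < 104 = 1*104, so 1/104 is smaller: the intermediate fraction 75/8 is closer to x than 47/5.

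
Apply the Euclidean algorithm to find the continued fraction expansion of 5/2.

[2; 2]

Run the Euclidean algorithm on 5 and 2; the successive quotients are the partial quotients a_0, a_1, ... (each step inverts the fractional part left over by the previous one):
  5 = 2*2 + 1, so a_0 = 2.
  2 = 2*1 + 0, so a_1 = 2.
The remainder reaches 0 after 2 divisions, so the expansion has 2 partial quotients, read off in order.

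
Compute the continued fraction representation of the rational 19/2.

[9; 2]

Run the Euclidean algorithm on 19 and 2; the successive quotients are the partial quotients a_0, a_1, ... (each step inverts the fractional part left over by the previous one):
  19 = 9*2 + 1, so a_0 = 9.
  2 = 2*1 + 0, so a_1 = 2.
The remainder reaches 0 after 2 divisions, so the expansion has 2 partial quotients, read off in order.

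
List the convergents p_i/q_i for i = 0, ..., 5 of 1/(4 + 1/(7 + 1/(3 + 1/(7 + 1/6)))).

Using the convergent recurrence p_i = a_i*p_{i-1} + p_{i-2}, q_i = a_i*q_{i-1} + q_{i-2} with p_{-2}=0, p_{-1}=1, q_{-2}=1, q_{-1}=0:
  i=0: a_0=0, p_0 = 0*1 + 0 = 0, q_0 = 0*0 + 1 = 1.
  i=1: a_1=4, p_1 = 4*0 + 1 = 1, q_1 = 4*1 + 0 = 4.
  i=2: a_2=7, p_2 = 7*1 + 0 = 7, q_2 = 7*4 + 1 = 29.
  i=3: a_3=3, p_3 = 3*7 + 1 = 22, q_3 = 3*29 + 4 = 91.
  i=4: a_4=7, p_4 = 7*22 + 7 = 161, q_4 = 7*91 + 29 = 666.
  i=5: a_5=6, p_5 = 6*161 + 22 = 988, q_5 = 6*666 + 91 = 4087.

0/1, 1/4, 7/29, 22/91, 161/666, 988/4087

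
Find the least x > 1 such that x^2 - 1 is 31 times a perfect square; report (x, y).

(x, y) = (1520, 273)

First expand sqrt(31) as a continued fraction. With x_i = (sqrt(31) + m_i)/d_i and (m_0, d_0) = (0, 1): a_0 = floor(sqrt(31)) = 5, since 5^2 = 25 <= 31 < 36 = 6^2.
Iterate m_{i+1} = d_i*a_i - m_i, d_{i+1} = (31 - m_{i+1}^2)/d_i, a_{i+1} = floor((a_0 + m_{i+1})/d_{i+1}):
  m_1 = 1*5 - 0 = 5, d_1 = (31 - 5^2)/1 = 6/1 = 6, a_1 = floor((5 + 5)/6) = 1.
  m_2 = 6*1 - 5 = 1, d_2 = (31 - 1^2)/6 = 30/6 = 5, a_2 = floor((5 + 1)/5) = 1.
  m_3 = 5*1 - 1 = 4, d_3 = (31 - 4^2)/5 = 15/5 = 3, a_3 = floor((5 + 4)/3) = 3.
  m_4 = 3*3 - 4 = 5, d_4 = (31 - 5^2)/3 = 6/3 = 2, a_4 = floor((5 + 5)/2) = 5.
  m_5 = 2*5 - 5 = 5, d_5 = (31 - 5^2)/2 = 6/2 = 3, a_5 = floor((5 + 5)/3) = 3.
  m_6 = 3*3 - 5 = 4, d_6 = (31 - 4^2)/3 = 15/3 = 5, a_6 = floor((5 + 4)/5) = 1.
  m_7 = 5*1 - 4 = 1, d_7 = (31 - 1^2)/5 = 30/5 = 6, a_7 = floor((5 + 1)/6) = 1.
  m_8 = 6*1 - 1 = 5, d_8 = (31 - 5^2)/6 = 6/6 = 1, a_8 = floor((5 + 5)/1) = 10.
  m_9 = 1*10 - 5 = 5, d_9 = (31 - 5^2)/1 = 6/1 = 6: (m_9, d_9) = (m_1, d_1) = (5, 6), so from here the quotients repeat a_1, ..., a_8; the period length is 8.
So sqrt(31) = [5; (1, 1, 3, 5, 3, 1, 1, 10)] with period length k = 8.
k is even, so the fundamental solution of x^2 - 31y^2 = 1 is (p_{k-1}, q_{k-1}) = (p_7, q_7); compute convergents through index 7.
Convergents (p_i = a_i*p_{i-1} + p_{i-2}, q_i = a_i*q_{i-1} + q_{i-2} with p_{-2}=0, p_{-1}=1, q_{-2}=1, q_{-1}=0):
  i=0: a_0=5, p_0 = 5*1 + 0 = 5, q_0 = 5*0 + 1 = 1.
  i=1: a_1=1, p_1 = 1*5 + 1 = 6, q_1 = 1*1 + 0 = 1.
  i=2: a_2=1, p_2 = 1*6 + 5 = 11, q_2 = 1*1 + 1 = 2.
  i=3: a_3=3, p_3 = 3*11 + 6 = 39, q_3 = 3*2 + 1 = 7.
  i=4: a_4=5, p_4 = 5*39 + 11 = 206, q_4 = 5*7 + 2 = 37.
  i=5: a_5=3, p_5 = 3*206 + 39 = 657, q_5 = 3*37 + 7 = 118.
  i=6: a_6=1, p_6 = 1*657 + 206 = 863, q_6 = 1*118 + 37 = 155.
  i=7: a_7=1, p_7 = 1*863 + 657 = 1520, q_7 = 1*155 + 118 = 273.
Check: 1520^2 - 31*273^2 = 2310400 - 2310399 = 1, so (x, y) = (1520, 273) solves the equation, and by the theorem it is the least positive solution.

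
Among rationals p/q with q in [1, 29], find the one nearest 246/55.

Expand x = 246/55 as a continued fraction with the Euclidean algorithm:
  246 = 4*55 + 26, so a_0 = 4.
  55 = 2*26 + 3, so a_1 = 2.
  26 = 8*3 + 2, so a_2 = 8.
  3 = 1*2 + 1, so a_3 = 1.
  2 = 2*1 + 0, so a_4 = 2.
so x = [4; 2, 8, 1, 2].
Convergents (p_i = a_i*p_{i-1} + p_{i-2}, q_i = a_i*q_{i-1} + q_{i-2} with p_{-2}=0, p_{-1}=1, q_{-2}=1, q_{-1}=0), until the denominator exceeds 29:
  i=0: a_0=4, p_0 = 4*1 + 0 = 4, q_0 = 4*0 + 1 = 1.
  i=1: a_1=2, p_1 = 2*4 + 1 = 9, q_1 = 2*1 + 0 = 2.
  i=2: a_2=8, p_2 = 8*9 + 4 = 76, q_2 = 8*2 + 1 = 17.
  i=3: a_3=1, p_3 = 1*76 + 9 = 85, q_3 = 1*17 + 2 = 19.
  i=4: a_4=2, p_4 = 2*85 + 76 = 246, q_4 = 2*19 + 17 = 55.
q_4 = 55 > 29, so the last convergent with denominator <= 29 is p_3/q_3 = 85/19.
The closest fraction with denominator <= 29 is either p_3/q_3 or the intermediate fraction (k*p_3 + p_2)/(k*q_3 + q_2) with the largest k >= 1 whose denominator stays <= 29; these approach x as k grows, and every other convergent or intermediate fraction in range is farther away.
Largest k: floor((29 - q_2)/q_3) = floor((29 - 17)/19) = 0.
Since k = 0, no intermediate fraction beyond p_3/q_3 has denominator <= 29, so the convergent 85/19 is the closest (its error is |246*19 - 85*55|/(55*19) = 1/1045).

85/19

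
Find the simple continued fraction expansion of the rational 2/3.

[0; 1, 2]

Run the Euclidean algorithm on 2 and 3; the successive quotients are the partial quotients a_0, a_1, ... (each step inverts the fractional part left over by the previous one):
  2 = 0*3 + 2, so a_0 = 0.
  3 = 1*2 + 1, so a_1 = 1.
  2 = 2*1 + 0, so a_2 = 2.
The remainder reaches 0 after 3 divisions, so the expansion has 3 partial quotients, read off in order.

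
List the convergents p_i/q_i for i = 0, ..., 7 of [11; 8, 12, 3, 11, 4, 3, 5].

Using the convergent recurrence p_i = a_i*p_{i-1} + p_{i-2}, q_i = a_i*q_{i-1} + q_{i-2} with p_{-2}=0, p_{-1}=1, q_{-2}=1, q_{-1}=0:
  i=0: a_0=11, p_0 = 11*1 + 0 = 11, q_0 = 11*0 + 1 = 1.
  i=1: a_1=8, p_1 = 8*11 + 1 = 89, q_1 = 8*1 + 0 = 8.
  i=2: a_2=12, p_2 = 12*89 + 11 = 1079, q_2 = 12*8 + 1 = 97.
  i=3: a_3=3, p_3 = 3*1079 + 89 = 3326, q_3 = 3*97 + 8 = 299.
  i=4: a_4=11, p_4 = 11*3326 + 1079 = 37665, q_4 = 11*299 + 97 = 3386.
  i=5: a_5=4, p_5 = 4*37665 + 3326 = 153986, q_5 = 4*3386 + 299 = 13843.
  i=6: a_6=3, p_6 = 3*153986 + 37665 = 499623, q_6 = 3*13843 + 3386 = 44915.
  i=7: a_7=5, p_7 = 5*499623 + 153986 = 2652101, q_7 = 5*44915 + 13843 = 238418.

11/1, 89/8, 1079/97, 3326/299, 37665/3386, 153986/13843, 499623/44915, 2652101/238418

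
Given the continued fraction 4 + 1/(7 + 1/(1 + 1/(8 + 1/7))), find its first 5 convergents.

4/1, 29/7, 33/8, 293/71, 2084/505

Using the convergent recurrence p_i = a_i*p_{i-1} + p_{i-2}, q_i = a_i*q_{i-1} + q_{i-2} with p_{-2}=0, p_{-1}=1, q_{-2}=1, q_{-1}=0:
  i=0: a_0=4, p_0 = 4*1 + 0 = 4, q_0 = 4*0 + 1 = 1.
  i=1: a_1=7, p_1 = 7*4 + 1 = 29, q_1 = 7*1 + 0 = 7.
  i=2: a_2=1, p_2 = 1*29 + 4 = 33, q_2 = 1*7 + 1 = 8.
  i=3: a_3=8, p_3 = 8*33 + 29 = 293, q_3 = 8*8 + 7 = 71.
  i=4: a_4=7, p_4 = 7*293 + 33 = 2084, q_4 = 7*71 + 8 = 505.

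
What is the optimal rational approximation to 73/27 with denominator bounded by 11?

27/10

Expand x = 73/27 as a continued fraction with the Euclidean algorithm:
  73 = 2*27 + 19, so a_0 = 2.
  27 = 1*19 + 8, so a_1 = 1.
  19 = 2*8 + 3, so a_2 = 2.
  8 = 2*3 + 2, so a_3 = 2.
  3 = 1*2 + 1, so a_4 = 1.
  2 = 2*1 + 0, so a_5 = 2.
so x = [2; 1, 2, 2, 1, 2].
Convergents (p_i = a_i*p_{i-1} + p_{i-2}, q_i = a_i*q_{i-1} + q_{i-2} with p_{-2}=0, p_{-1}=1, q_{-2}=1, q_{-1}=0), until the denominator exceeds 11:
  i=0: a_0=2, p_0 = 2*1 + 0 = 2, q_0 = 2*0 + 1 = 1.
  i=1: a_1=1, p_1 = 1*2 + 1 = 3, q_1 = 1*1 + 0 = 1.
  i=2: a_2=2, p_2 = 2*3 + 2 = 8, q_2 = 2*1 + 1 = 3.
  i=3: a_3=2, p_3 = 2*8 + 3 = 19, q_3 = 2*3 + 1 = 7.
  i=4: a_4=1, p_4 = 1*19 + 8 = 27, q_4 = 1*7 + 3 = 10.
  i=5: a_5=2, p_5 = 2*27 + 19 = 73, q_5 = 2*10 + 7 = 27.
q_5 = 27 > 11, so the last convergent with denominator <= 11 is p_4/q_4 = 27/10.
The closest fraction with denominator <= 11 is either p_4/q_4 or the intermediate fraction (k*p_4 + p_3)/(k*q_4 + q_3) with the largest k >= 1 whose denominator stays <= 11; these approach x as k grows, and every other convergent or intermediate fraction in range is farther away.
Largest k: floor((11 - q_3)/q_4) = floor((11 - 7)/10) = 0.
Since k = 0, no intermediate fraction beyond p_4/q_4 has denominator <= 11, so the convergent 27/10 is the closest (its error is |73*10 - 27*27|/(27*10) = 1/270).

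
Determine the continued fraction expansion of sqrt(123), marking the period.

[11; (11, 22)]

Write x_i = (sqrt(123) + m_i)/d_i with (m_0, d_0) = (0, 1). a_0 = floor(sqrt(123)) = 11, since 11^2 = 121 <= 123 < 144 = 12^2.
Iterate m_{i+1} = d_i*a_i - m_i, d_{i+1} = (123 - m_{i+1}^2)/d_i, a_{i+1} = floor((a_0 + m_{i+1})/d_{i+1}):
  m_1 = 1*11 - 0 = 11, d_1 = (123 - 11^2)/1 = 2/1 = 2, a_1 = floor((11 + 11)/2) = 11.
  m_2 = 2*11 - 11 = 11, d_2 = (123 - 11^2)/2 = 2/2 = 1, a_2 = floor((11 + 11)/1) = 22.
  m_3 = 1*22 - 11 = 11, d_3 = (123 - 11^2)/1 = 2/1 = 2: (m_3, d_3) = (m_1, d_1) = (11, 2), so from here the quotients repeat a_1, a_2; the period length is 2.
Hence the expansion of sqrt(123) is a_0 = 11 followed by the repeating block 11, 22 (period 2).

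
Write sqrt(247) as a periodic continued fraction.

[15; (1, 2, 1, 1, 9, 1, 9, 1, 1, 2, 1, 30)]

Write x_i = (sqrt(247) + m_i)/d_i with (m_0, d_0) = (0, 1). a_0 = floor(sqrt(247)) = 15, since 15^2 = 225 <= 247 < 256 = 16^2.
Iterate m_{i+1} = d_i*a_i - m_i, d_{i+1} = (247 - m_{i+1}^2)/d_i, a_{i+1} = floor((a_0 + m_{i+1})/d_{i+1}):
  m_1 = 1*15 - 0 = 15, d_1 = (247 - 15^2)/1 = 22/1 = 22, a_1 = floor((15 + 15)/22) = 1.
  m_2 = 22*1 - 15 = 7, d_2 = (247 - 7^2)/22 = 198/22 = 9, a_2 = floor((15 + 7)/9) = 2.
  m_3 = 9*2 - 7 = 11, d_3 = (247 - 11^2)/9 = 126/9 = 14, a_3 = floor((15 + 11)/14) = 1.
  m_4 = 14*1 - 11 = 3, d_4 = (247 - 3^2)/14 = 238/14 = 17, a_4 = floor((15 + 3)/17) = 1.
  m_5 = 17*1 - 3 = 14, d_5 = (247 - 14^2)/17 = 51/17 = 3, a_5 = floor((15 + 14)/3) = 9.
  m_6 = 3*9 - 14 = 13, d_6 = (247 - 13^2)/3 = 78/3 = 26, a_6 = floor((15 + 13)/26) = 1.
  m_7 = 26*1 - 13 = 13, d_7 = (247 - 13^2)/26 = 78/26 = 3, a_7 = floor((15 + 13)/3) = 9.
  m_8 = 3*9 - 13 = 14, d_8 = (247 - 14^2)/3 = 51/3 = 17, a_8 = floor((15 + 14)/17) = 1.
  m_9 = 17*1 - 14 = 3, d_9 = (247 - 3^2)/17 = 238/17 = 14, a_9 = floor((15 + 3)/14) = 1.
  m_10 = 14*1 - 3 = 11, d_10 = (247 - 11^2)/14 = 126/14 = 9, a_10 = floor((15 + 11)/9) = 2.
  m_11 = 9*2 - 11 = 7, d_11 = (247 - 7^2)/9 = 198/9 = 22, a_11 = floor((15 + 7)/22) = 1.
  m_12 = 22*1 - 7 = 15, d_12 = (247 - 15^2)/22 = 22/22 = 1, a_12 = floor((15 + 15)/1) = 30.
  m_13 = 1*30 - 15 = 15, d_13 = (247 - 15^2)/1 = 22/1 = 22: (m_13, d_13) = (m_1, d_1) = (15, 22), so from here the quotients repeat a_1, ..., a_12; the period length is 12.
Hence the expansion of sqrt(247) is a_0 = 15 followed by the repeating block 1, 2, 1, 1, 9, 1, 9, 1, 1, 2, 1, 30 (period 12).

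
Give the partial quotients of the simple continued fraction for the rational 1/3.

[0; 3]

Run the Euclidean algorithm on 1 and 3; the successive quotients are the partial quotients a_0, a_1, ... (each step inverts the fractional part left over by the previous one):
  1 = 0*3 + 1, so a_0 = 0.
  3 = 3*1 + 0, so a_1 = 3.
The remainder reaches 0 after 2 divisions, so the expansion has 2 partial quotients, read off in order.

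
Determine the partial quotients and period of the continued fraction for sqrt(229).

Write x_i = (sqrt(229) + m_i)/d_i with (m_0, d_0) = (0, 1). a_0 = floor(sqrt(229)) = 15, since 15^2 = 225 <= 229 < 256 = 16^2.
Iterate m_{i+1} = d_i*a_i - m_i, d_{i+1} = (229 - m_{i+1}^2)/d_i, a_{i+1} = floor((a_0 + m_{i+1})/d_{i+1}):
  m_1 = 1*15 - 0 = 15, d_1 = (229 - 15^2)/1 = 4/1 = 4, a_1 = floor((15 + 15)/4) = 7.
  m_2 = 4*7 - 15 = 13, d_2 = (229 - 13^2)/4 = 60/4 = 15, a_2 = floor((15 + 13)/15) = 1.
  m_3 = 15*1 - 13 = 2, d_3 = (229 - 2^2)/15 = 225/15 = 15, a_3 = floor((15 + 2)/15) = 1.
  m_4 = 15*1 - 2 = 13, d_4 = (229 - 13^2)/15 = 60/15 = 4, a_4 = floor((15 + 13)/4) = 7.
  m_5 = 4*7 - 13 = 15, d_5 = (229 - 15^2)/4 = 4/4 = 1, a_5 = floor((15 + 15)/1) = 30.
  m_6 = 1*30 - 15 = 15, d_6 = (229 - 15^2)/1 = 4/1 = 4: (m_6, d_6) = (m_1, d_1) = (15, 4), so from here the quotients repeat a_1, ..., a_5; the period length is 5.
Hence the expansion of sqrt(229) is a_0 = 15 followed by the repeating block 7, 1, 1, 7, 30 (period 5).

[15; (7, 1, 1, 7, 30)]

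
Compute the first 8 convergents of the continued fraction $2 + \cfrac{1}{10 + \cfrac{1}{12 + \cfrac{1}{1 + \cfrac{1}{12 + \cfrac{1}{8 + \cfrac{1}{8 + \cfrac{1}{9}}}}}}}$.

2/1, 21/10, 254/121, 275/131, 3554/1693, 28707/13675, 233210/111093, 2127597/1013512

Using the convergent recurrence p_i = a_i*p_{i-1} + p_{i-2}, q_i = a_i*q_{i-1} + q_{i-2} with p_{-2}=0, p_{-1}=1, q_{-2}=1, q_{-1}=0:
  i=0: a_0=2, p_0 = 2*1 + 0 = 2, q_0 = 2*0 + 1 = 1.
  i=1: a_1=10, p_1 = 10*2 + 1 = 21, q_1 = 10*1 + 0 = 10.
  i=2: a_2=12, p_2 = 12*21 + 2 = 254, q_2 = 12*10 + 1 = 121.
  i=3: a_3=1, p_3 = 1*254 + 21 = 275, q_3 = 1*121 + 10 = 131.
  i=4: a_4=12, p_4 = 12*275 + 254 = 3554, q_4 = 12*131 + 121 = 1693.
  i=5: a_5=8, p_5 = 8*3554 + 275 = 28707, q_5 = 8*1693 + 131 = 13675.
  i=6: a_6=8, p_6 = 8*28707 + 3554 = 233210, q_6 = 8*13675 + 1693 = 111093.
  i=7: a_7=9, p_7 = 9*233210 + 28707 = 2127597, q_7 = 9*111093 + 13675 = 1013512.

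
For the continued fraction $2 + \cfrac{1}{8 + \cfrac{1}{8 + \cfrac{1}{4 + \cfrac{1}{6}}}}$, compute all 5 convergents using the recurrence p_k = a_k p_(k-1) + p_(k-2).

Using the convergent recurrence p_i = a_i*p_{i-1} + p_{i-2}, q_i = a_i*q_{i-1} + q_{i-2} with p_{-2}=0, p_{-1}=1, q_{-2}=1, q_{-1}=0:
  i=0: a_0=2, p_0 = 2*1 + 0 = 2, q_0 = 2*0 + 1 = 1.
  i=1: a_1=8, p_1 = 8*2 + 1 = 17, q_1 = 8*1 + 0 = 8.
  i=2: a_2=8, p_2 = 8*17 + 2 = 138, q_2 = 8*8 + 1 = 65.
  i=3: a_3=4, p_3 = 4*138 + 17 = 569, q_3 = 4*65 + 8 = 268.
  i=4: a_4=6, p_4 = 6*569 + 138 = 3552, q_4 = 6*268 + 65 = 1673.

2/1, 17/8, 138/65, 569/268, 3552/1673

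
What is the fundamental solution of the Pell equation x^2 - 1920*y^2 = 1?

First expand sqrt(1920) as a continued fraction. With x_i = (sqrt(1920) + m_i)/d_i and (m_0, d_0) = (0, 1): a_0 = floor(sqrt(1920)) = 43, since 43^2 = 1849 <= 1920 < 1936 = 44^2.
Iterate m_{i+1} = d_i*a_i - m_i, d_{i+1} = (1920 - m_{i+1}^2)/d_i, a_{i+1} = floor((a_0 + m_{i+1})/d_{i+1}):
  m_1 = 1*43 - 0 = 43, d_1 = (1920 - 43^2)/1 = 71/1 = 71, a_1 = floor((43 + 43)/71) = 1.
  m_2 = 71*1 - 43 = 28, d_2 = (1920 - 28^2)/71 = 1136/71 = 16, a_2 = floor((43 + 28)/16) = 4.
  m_3 = 16*4 - 28 = 36, d_3 = (1920 - 36^2)/16 = 624/16 = 39, a_3 = floor((43 + 36)/39) = 2.
  m_4 = 39*2 - 36 = 42, d_4 = (1920 - 42^2)/39 = 156/39 = 4, a_4 = floor((43 + 42)/4) = 21.
  m_5 = 4*21 - 42 = 42, d_5 = (1920 - 42^2)/4 = 156/4 = 39, a_5 = floor((43 + 42)/39) = 2.
  m_6 = 39*2 - 42 = 36, d_6 = (1920 - 36^2)/39 = 624/39 = 16, a_6 = floor((43 + 36)/16) = 4.
  m_7 = 16*4 - 36 = 28, d_7 = (1920 - 28^2)/16 = 1136/16 = 71, a_7 = floor((43 + 28)/71) = 1.
  m_8 = 71*1 - 28 = 43, d_8 = (1920 - 43^2)/71 = 71/71 = 1, a_8 = floor((43 + 43)/1) = 86.
  m_9 = 1*86 - 43 = 43, d_9 = (1920 - 43^2)/1 = 71/1 = 71: (m_9, d_9) = (m_1, d_1) = (43, 71), so from here the quotients repeat a_1, ..., a_8; the period length is 8.
So sqrt(1920) = [43; (1, 4, 2, 21, 2, 4, 1, 86)] with period length k = 8.
k is even, so the fundamental solution of x^2 - 1920y^2 = 1 is (p_{k-1}, q_{k-1}) = (p_7, q_7); compute convergents through index 7.
Convergents (p_i = a_i*p_{i-1} + p_{i-2}, q_i = a_i*q_{i-1} + q_{i-2} with p_{-2}=0, p_{-1}=1, q_{-2}=1, q_{-1}=0):
  i=0: a_0=43, p_0 = 43*1 + 0 = 43, q_0 = 43*0 + 1 = 1.
  i=1: a_1=1, p_1 = 1*43 + 1 = 44, q_1 = 1*1 + 0 = 1.
  i=2: a_2=4, p_2 = 4*44 + 43 = 219, q_2 = 4*1 + 1 = 5.
  i=3: a_3=2, p_3 = 2*219 + 44 = 482, q_3 = 2*5 + 1 = 11.
  i=4: a_4=21, p_4 = 21*482 + 219 = 10341, q_4 = 21*11 + 5 = 236.
  i=5: a_5=2, p_5 = 2*10341 + 482 = 21164, q_5 = 2*236 + 11 = 483.
  i=6: a_6=4, p_6 = 4*21164 + 10341 = 94997, q_6 = 4*483 + 236 = 2168.
  i=7: a_7=1, p_7 = 1*94997 + 21164 = 116161, q_7 = 1*2168 + 483 = 2651.
Check: 116161^2 - 1920*2651^2 = 13493377921 - 13493377920 = 1, so (x, y) = (116161, 2651) solves the equation, and by the theorem it is the least positive solution.

(x, y) = (116161, 2651)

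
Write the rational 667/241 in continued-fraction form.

[2; 1, 3, 3, 3, 2, 2]

Run the Euclidean algorithm on 667 and 241; the successive quotients are the partial quotients a_0, a_1, ... (each step inverts the fractional part left over by the previous one):
  667 = 2*241 + 185, so a_0 = 2.
  241 = 1*185 + 56, so a_1 = 1.
  185 = 3*56 + 17, so a_2 = 3.
  56 = 3*17 + 5, so a_3 = 3.
  17 = 3*5 + 2, so a_4 = 3.
  5 = 2*2 + 1, so a_5 = 2.
  2 = 2*1 + 0, so a_6 = 2.
The remainder reaches 0 after 7 divisions, so the expansion has 7 partial quotients, read off in order.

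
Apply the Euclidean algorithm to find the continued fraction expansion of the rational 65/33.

[1; 1, 32]

Run the Euclidean algorithm on 65 and 33; the successive quotients are the partial quotients a_0, a_1, ... (each step inverts the fractional part left over by the previous one):
  65 = 1*33 + 32, so a_0 = 1.
  33 = 1*32 + 1, so a_1 = 1.
  32 = 32*1 + 0, so a_2 = 32.
The remainder reaches 0 after 3 divisions, so the expansion has 3 partial quotients, read off in order.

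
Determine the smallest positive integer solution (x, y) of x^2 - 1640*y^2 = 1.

(x, y) = (81, 2)

First expand sqrt(1640) as a continued fraction. With x_i = (sqrt(1640) + m_i)/d_i and (m_0, d_0) = (0, 1): a_0 = floor(sqrt(1640)) = 40, since 40^2 = 1600 <= 1640 < 1681 = 41^2.
Iterate m_{i+1} = d_i*a_i - m_i, d_{i+1} = (1640 - m_{i+1}^2)/d_i, a_{i+1} = floor((a_0 + m_{i+1})/d_{i+1}):
  m_1 = 1*40 - 0 = 40, d_1 = (1640 - 40^2)/1 = 40/1 = 40, a_1 = floor((40 + 40)/40) = 2.
  m_2 = 40*2 - 40 = 40, d_2 = (1640 - 40^2)/40 = 40/40 = 1, a_2 = floor((40 + 40)/1) = 80.
  m_3 = 1*80 - 40 = 40, d_3 = (1640 - 40^2)/1 = 40/1 = 40: (m_3, d_3) = (m_1, d_1) = (40, 40), so from here the quotients repeat a_1, a_2; the period length is 2.
So sqrt(1640) = [40; (2, 80)] with period length k = 2.
k is even, so the fundamental solution of x^2 - 1640y^2 = 1 is (p_{k-1}, q_{k-1}) = (p_1, q_1); compute convergents through index 1.
Convergents (p_i = a_i*p_{i-1} + p_{i-2}, q_i = a_i*q_{i-1} + q_{i-2} with p_{-2}=0, p_{-1}=1, q_{-2}=1, q_{-1}=0):
  i=0: a_0=40, p_0 = 40*1 + 0 = 40, q_0 = 40*0 + 1 = 1.
  i=1: a_1=2, p_1 = 2*40 + 1 = 81, q_1 = 2*1 + 0 = 2.
Check: 81^2 - 1640*2^2 = 6561 - 6560 = 1, so (x, y) = (81, 2) solves the equation, and by the theorem it is the least positive solution.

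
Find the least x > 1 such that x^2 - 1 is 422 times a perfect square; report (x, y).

(x, y) = (7022501, 341850)

First expand sqrt(422) as a continued fraction. With x_i = (sqrt(422) + m_i)/d_i and (m_0, d_0) = (0, 1): a_0 = floor(sqrt(422)) = 20, since 20^2 = 400 <= 422 < 441 = 21^2.
Iterate m_{i+1} = d_i*a_i - m_i, d_{i+1} = (422 - m_{i+1}^2)/d_i, a_{i+1} = floor((a_0 + m_{i+1})/d_{i+1}):
  m_1 = 1*20 - 0 = 20, d_1 = (422 - 20^2)/1 = 22/1 = 22, a_1 = floor((20 + 20)/22) = 1.
  m_2 = 22*1 - 20 = 2, d_2 = (422 - 2^2)/22 = 418/22 = 19, a_2 = floor((20 + 2)/19) = 1.
  m_3 = 19*1 - 2 = 17, d_3 = (422 - 17^2)/19 = 133/19 = 7, a_3 = floor((20 + 17)/7) = 5.
  m_4 = 7*5 - 17 = 18, d_4 = (422 - 18^2)/7 = 98/7 = 14, a_4 = floor((20 + 18)/14) = 2.
  m_5 = 14*2 - 18 = 10, d_5 = (422 - 10^2)/14 = 322/14 = 23, a_5 = floor((20 + 10)/23) = 1.
  m_6 = 23*1 - 10 = 13, d_6 = (422 - 13^2)/23 = 253/23 = 11, a_6 = floor((20 + 13)/11) = 3.
  m_7 = 11*3 - 13 = 20, d_7 = (422 - 20^2)/11 = 22/11 = 2, a_7 = floor((20 + 20)/2) = 20.
  m_8 = 2*20 - 20 = 20, d_8 = (422 - 20^2)/2 = 22/2 = 11, a_8 = floor((20 + 20)/11) = 3.
  m_9 = 11*3 - 20 = 13, d_9 = (422 - 13^2)/11 = 253/11 = 23, a_9 = floor((20 + 13)/23) = 1.
  m_10 = 23*1 - 13 = 10, d_10 = (422 - 10^2)/23 = 322/23 = 14, a_10 = floor((20 + 10)/14) = 2.
  m_11 = 14*2 - 10 = 18, d_11 = (422 - 18^2)/14 = 98/14 = 7, a_11 = floor((20 + 18)/7) = 5.
  m_12 = 7*5 - 18 = 17, d_12 = (422 - 17^2)/7 = 133/7 = 19, a_12 = floor((20 + 17)/19) = 1.
  m_13 = 19*1 - 17 = 2, d_13 = (422 - 2^2)/19 = 418/19 = 22, a_13 = floor((20 + 2)/22) = 1.
  m_14 = 22*1 - 2 = 20, d_14 = (422 - 20^2)/22 = 22/22 = 1, a_14 = floor((20 + 20)/1) = 40.
  m_15 = 1*40 - 20 = 20, d_15 = (422 - 20^2)/1 = 22/1 = 22: (m_15, d_15) = (m_1, d_1) = (20, 22), so from here the quotients repeat a_1, ..., a_14; the period length is 14.
So sqrt(422) = [20; (1, 1, 5, 2, 1, 3, 20, 3, 1, 2, 5, 1, 1, 40)] with period length k = 14.
k is even, so the fundamental solution of x^2 - 422y^2 = 1 is (p_{k-1}, q_{k-1}) = (p_13, q_13); compute convergents through index 13.
Convergents (p_i = a_i*p_{i-1} + p_{i-2}, q_i = a_i*q_{i-1} + q_{i-2} with p_{-2}=0, p_{-1}=1, q_{-2}=1, q_{-1}=0):
  i=0: a_0=20, p_0 = 20*1 + 0 = 20, q_0 = 20*0 + 1 = 1.
  i=1: a_1=1, p_1 = 1*20 + 1 = 21, q_1 = 1*1 + 0 = 1.
  i=2: a_2=1, p_2 = 1*21 + 20 = 41, q_2 = 1*1 + 1 = 2.
  i=3: a_3=5, p_3 = 5*41 + 21 = 226, q_3 = 5*2 + 1 = 11.
  i=4: a_4=2, p_4 = 2*226 + 41 = 493, q_4 = 2*11 + 2 = 24.
  i=5: a_5=1, p_5 = 1*493 + 226 = 719, q_5 = 1*24 + 11 = 35.
  i=6: a_6=3, p_6 = 3*719 + 493 = 2650, q_6 = 3*35 + 24 = 129.
  i=7: a_7=20, p_7 = 20*2650 + 719 = 53719, q_7 = 20*129 + 35 = 2615.
  i=8: a_8=3, p_8 = 3*53719 + 2650 = 163807, q_8 = 3*2615 + 129 = 7974.
  i=9: a_9=1, p_9 = 1*163807 + 53719 = 217526, q_9 = 1*7974 + 2615 = 10589.
  i=10: a_10=2, p_10 = 2*217526 + 163807 = 598859, q_10 = 2*10589 + 7974 = 29152.
  i=11: a_11=5, p_11 = 5*598859 + 217526 = 3211821, q_11 = 5*29152 + 10589 = 156349.
  i=12: a_12=1, p_12 = 1*3211821 + 598859 = 3810680, q_12 = 1*156349 + 29152 = 185501.
  i=13: a_13=1, p_13 = 1*3810680 + 3211821 = 7022501, q_13 = 1*185501 + 156349 = 341850.
Check: 7022501^2 - 422*341850^2 = 49315520295001 - 49315520295000 = 1, so (x, y) = (7022501, 341850) solves the equation, and by the theorem it is the least positive solution.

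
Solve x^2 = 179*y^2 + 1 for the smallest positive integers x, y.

First expand sqrt(179) as a continued fraction. With x_i = (sqrt(179) + m_i)/d_i and (m_0, d_0) = (0, 1): a_0 = floor(sqrt(179)) = 13, since 13^2 = 169 <= 179 < 196 = 14^2.
Iterate m_{i+1} = d_i*a_i - m_i, d_{i+1} = (179 - m_{i+1}^2)/d_i, a_{i+1} = floor((a_0 + m_{i+1})/d_{i+1}):
  m_1 = 1*13 - 0 = 13, d_1 = (179 - 13^2)/1 = 10/1 = 10, a_1 = floor((13 + 13)/10) = 2.
  m_2 = 10*2 - 13 = 7, d_2 = (179 - 7^2)/10 = 130/10 = 13, a_2 = floor((13 + 7)/13) = 1.
  m_3 = 13*1 - 7 = 6, d_3 = (179 - 6^2)/13 = 143/13 = 11, a_3 = floor((13 + 6)/11) = 1.
  m_4 = 11*1 - 6 = 5, d_4 = (179 - 5^2)/11 = 154/11 = 14, a_4 = floor((13 + 5)/14) = 1.
  m_5 = 14*1 - 5 = 9, d_5 = (179 - 9^2)/14 = 98/14 = 7, a_5 = floor((13 + 9)/7) = 3.
  m_6 = 7*3 - 9 = 12, d_6 = (179 - 12^2)/7 = 35/7 = 5, a_6 = floor((13 + 12)/5) = 5.
  m_7 = 5*5 - 12 = 13, d_7 = (179 - 13^2)/5 = 10/5 = 2, a_7 = floor((13 + 13)/2) = 13.
  m_8 = 2*13 - 13 = 13, d_8 = (179 - 13^2)/2 = 10/2 = 5, a_8 = floor((13 + 13)/5) = 5.
  m_9 = 5*5 - 13 = 12, d_9 = (179 - 12^2)/5 = 35/5 = 7, a_9 = floor((13 + 12)/7) = 3.
  m_10 = 7*3 - 12 = 9, d_10 = (179 - 9^2)/7 = 98/7 = 14, a_10 = floor((13 + 9)/14) = 1.
  m_11 = 14*1 - 9 = 5, d_11 = (179 - 5^2)/14 = 154/14 = 11, a_11 = floor((13 + 5)/11) = 1.
  m_12 = 11*1 - 5 = 6, d_12 = (179 - 6^2)/11 = 143/11 = 13, a_12 = floor((13 + 6)/13) = 1.
  m_13 = 13*1 - 6 = 7, d_13 = (179 - 7^2)/13 = 130/13 = 10, a_13 = floor((13 + 7)/10) = 2.
  m_14 = 10*2 - 7 = 13, d_14 = (179 - 13^2)/10 = 10/10 = 1, a_14 = floor((13 + 13)/1) = 26.
  m_15 = 1*26 - 13 = 13, d_15 = (179 - 13^2)/1 = 10/1 = 10: (m_15, d_15) = (m_1, d_1) = (13, 10), so from here the quotients repeat a_1, ..., a_14; the period length is 14.
So sqrt(179) = [13; (2, 1, 1, 1, 3, 5, 13, 5, 3, 1, 1, 1, 2, 26)] with period length k = 14.
k is even, so the fundamental solution of x^2 - 179y^2 = 1 is (p_{k-1}, q_{k-1}) = (p_13, q_13); compute convergents through index 13.
Convergents (p_i = a_i*p_{i-1} + p_{i-2}, q_i = a_i*q_{i-1} + q_{i-2} with p_{-2}=0, p_{-1}=1, q_{-2}=1, q_{-1}=0):
  i=0: a_0=13, p_0 = 13*1 + 0 = 13, q_0 = 13*0 + 1 = 1.
  i=1: a_1=2, p_1 = 2*13 + 1 = 27, q_1 = 2*1 + 0 = 2.
  i=2: a_2=1, p_2 = 1*27 + 13 = 40, q_2 = 1*2 + 1 = 3.
  i=3: a_3=1, p_3 = 1*40 + 27 = 67, q_3 = 1*3 + 2 = 5.
  i=4: a_4=1, p_4 = 1*67 + 40 = 107, q_4 = 1*5 + 3 = 8.
  i=5: a_5=3, p_5 = 3*107 + 67 = 388, q_5 = 3*8 + 5 = 29.
  i=6: a_6=5, p_6 = 5*388 + 107 = 2047, q_6 = 5*29 + 8 = 153.
  i=7: a_7=13, p_7 = 13*2047 + 388 = 26999, q_7 = 13*153 + 29 = 2018.
  i=8: a_8=5, p_8 = 5*26999 + 2047 = 137042, q_8 = 5*2018 + 153 = 10243.
  i=9: a_9=3, p_9 = 3*137042 + 26999 = 438125, q_9 = 3*10243 + 2018 = 32747.
  i=10: a_10=1, p_10 = 1*438125 + 137042 = 575167, q_10 = 1*32747 + 10243 = 42990.
  i=11: a_11=1, p_11 = 1*575167 + 438125 = 1013292, q_11 = 1*42990 + 32747 = 75737.
  i=12: a_12=1, p_12 = 1*1013292 + 575167 = 1588459, q_12 = 1*75737 + 42990 = 118727.
  i=13: a_13=2, p_13 = 2*1588459 + 1013292 = 4190210, q_13 = 2*118727 + 75737 = 313191.
Check: 4190210^2 - 179*313191^2 = 17557859844100 - 17557859844099 = 1, so (x, y) = (4190210, 313191) solves the equation, and by the theorem it is the least positive solution.

(x, y) = (4190210, 313191)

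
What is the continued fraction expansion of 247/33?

[7; 2, 16]

Run the Euclidean algorithm on 247 and 33; the successive quotients are the partial quotients a_0, a_1, ... (each step inverts the fractional part left over by the previous one):
  247 = 7*33 + 16, so a_0 = 7.
  33 = 2*16 + 1, so a_1 = 2.
  16 = 16*1 + 0, so a_2 = 16.
The remainder reaches 0 after 3 divisions, so the expansion has 3 partial quotients, read off in order.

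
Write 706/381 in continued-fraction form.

[1; 1, 5, 1, 4, 11]

Run the Euclidean algorithm on 706 and 381; the successive quotients are the partial quotients a_0, a_1, ... (each step inverts the fractional part left over by the previous one):
  706 = 1*381 + 325, so a_0 = 1.
  381 = 1*325 + 56, so a_1 = 1.
  325 = 5*56 + 45, so a_2 = 5.
  56 = 1*45 + 11, so a_3 = 1.
  45 = 4*11 + 1, so a_4 = 4.
  11 = 11*1 + 0, so a_5 = 11.
The remainder reaches 0 after 6 divisions, so the expansion has 6 partial quotients, read off in order.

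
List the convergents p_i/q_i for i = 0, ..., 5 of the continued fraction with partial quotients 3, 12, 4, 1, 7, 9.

Using the convergent recurrence p_i = a_i*p_{i-1} + p_{i-2}, q_i = a_i*q_{i-1} + q_{i-2} with p_{-2}=0, p_{-1}=1, q_{-2}=1, q_{-1}=0:
  i=0: a_0=3, p_0 = 3*1 + 0 = 3, q_0 = 3*0 + 1 = 1.
  i=1: a_1=12, p_1 = 12*3 + 1 = 37, q_1 = 12*1 + 0 = 12.
  i=2: a_2=4, p_2 = 4*37 + 3 = 151, q_2 = 4*12 + 1 = 49.
  i=3: a_3=1, p_3 = 1*151 + 37 = 188, q_3 = 1*49 + 12 = 61.
  i=4: a_4=7, p_4 = 7*188 + 151 = 1467, q_4 = 7*61 + 49 = 476.
  i=5: a_5=9, p_5 = 9*1467 + 188 = 13391, q_5 = 9*476 + 61 = 4345.

3/1, 37/12, 151/49, 188/61, 1467/476, 13391/4345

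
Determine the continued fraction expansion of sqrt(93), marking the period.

[9; (1, 1, 1, 4, 6, 4, 1, 1, 1, 18)]

Write x_i = (sqrt(93) + m_i)/d_i with (m_0, d_0) = (0, 1). a_0 = floor(sqrt(93)) = 9, since 9^2 = 81 <= 93 < 100 = 10^2.
Iterate m_{i+1} = d_i*a_i - m_i, d_{i+1} = (93 - m_{i+1}^2)/d_i, a_{i+1} = floor((a_0 + m_{i+1})/d_{i+1}):
  m_1 = 1*9 - 0 = 9, d_1 = (93 - 9^2)/1 = 12/1 = 12, a_1 = floor((9 + 9)/12) = 1.
  m_2 = 12*1 - 9 = 3, d_2 = (93 - 3^2)/12 = 84/12 = 7, a_2 = floor((9 + 3)/7) = 1.
  m_3 = 7*1 - 3 = 4, d_3 = (93 - 4^2)/7 = 77/7 = 11, a_3 = floor((9 + 4)/11) = 1.
  m_4 = 11*1 - 4 = 7, d_4 = (93 - 7^2)/11 = 44/11 = 4, a_4 = floor((9 + 7)/4) = 4.
  m_5 = 4*4 - 7 = 9, d_5 = (93 - 9^2)/4 = 12/4 = 3, a_5 = floor((9 + 9)/3) = 6.
  m_6 = 3*6 - 9 = 9, d_6 = (93 - 9^2)/3 = 12/3 = 4, a_6 = floor((9 + 9)/4) = 4.
  m_7 = 4*4 - 9 = 7, d_7 = (93 - 7^2)/4 = 44/4 = 11, a_7 = floor((9 + 7)/11) = 1.
  m_8 = 11*1 - 7 = 4, d_8 = (93 - 4^2)/11 = 77/11 = 7, a_8 = floor((9 + 4)/7) = 1.
  m_9 = 7*1 - 4 = 3, d_9 = (93 - 3^2)/7 = 84/7 = 12, a_9 = floor((9 + 3)/12) = 1.
  m_10 = 12*1 - 3 = 9, d_10 = (93 - 9^2)/12 = 12/12 = 1, a_10 = floor((9 + 9)/1) = 18.
  m_11 = 1*18 - 9 = 9, d_11 = (93 - 9^2)/1 = 12/1 = 12: (m_11, d_11) = (m_1, d_1) = (9, 12), so from here the quotients repeat a_1, ..., a_10; the period length is 10.
Hence the expansion of sqrt(93) is a_0 = 9 followed by the repeating block 1, 1, 1, 4, 6, 4, 1, 1, 1, 18 (period 10).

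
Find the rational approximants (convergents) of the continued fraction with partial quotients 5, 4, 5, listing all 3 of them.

5/1, 21/4, 110/21

Using the convergent recurrence p_i = a_i*p_{i-1} + p_{i-2}, q_i = a_i*q_{i-1} + q_{i-2} with p_{-2}=0, p_{-1}=1, q_{-2}=1, q_{-1}=0:
  i=0: a_0=5, p_0 = 5*1 + 0 = 5, q_0 = 5*0 + 1 = 1.
  i=1: a_1=4, p_1 = 4*5 + 1 = 21, q_1 = 4*1 + 0 = 4.
  i=2: a_2=5, p_2 = 5*21 + 5 = 110, q_2 = 5*4 + 1 = 21.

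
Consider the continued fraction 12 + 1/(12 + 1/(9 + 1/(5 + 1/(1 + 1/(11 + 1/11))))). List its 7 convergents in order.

12/1, 145/12, 1317/109, 6730/557, 8047/666, 95247/7883, 1055764/87379

Using the convergent recurrence p_i = a_i*p_{i-1} + p_{i-2}, q_i = a_i*q_{i-1} + q_{i-2} with p_{-2}=0, p_{-1}=1, q_{-2}=1, q_{-1}=0:
  i=0: a_0=12, p_0 = 12*1 + 0 = 12, q_0 = 12*0 + 1 = 1.
  i=1: a_1=12, p_1 = 12*12 + 1 = 145, q_1 = 12*1 + 0 = 12.
  i=2: a_2=9, p_2 = 9*145 + 12 = 1317, q_2 = 9*12 + 1 = 109.
  i=3: a_3=5, p_3 = 5*1317 + 145 = 6730, q_3 = 5*109 + 12 = 557.
  i=4: a_4=1, p_4 = 1*6730 + 1317 = 8047, q_4 = 1*557 + 109 = 666.
  i=5: a_5=11, p_5 = 11*8047 + 6730 = 95247, q_5 = 11*666 + 557 = 7883.
  i=6: a_6=11, p_6 = 11*95247 + 8047 = 1055764, q_6 = 11*7883 + 666 = 87379.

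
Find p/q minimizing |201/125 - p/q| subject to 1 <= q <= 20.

Expand x = 201/125 as a continued fraction with the Euclidean algorithm:
  201 = 1*125 + 76, so a_0 = 1.
  125 = 1*76 + 49, so a_1 = 1.
  76 = 1*49 + 27, so a_2 = 1.
  49 = 1*27 + 22, so a_3 = 1.
  27 = 1*22 + 5, so a_4 = 1.
  22 = 4*5 + 2, so a_5 = 4.
  5 = 2*2 + 1, so a_6 = 2.
  2 = 2*1 + 0, so a_7 = 2.
so x = [1; 1, 1, 1, 1, 4, 2, 2].
Convergents (p_i = a_i*p_{i-1} + p_{i-2}, q_i = a_i*q_{i-1} + q_{i-2} with p_{-2}=0, p_{-1}=1, q_{-2}=1, q_{-1}=0), until the denominator exceeds 20:
  i=0: a_0=1, p_0 = 1*1 + 0 = 1, q_0 = 1*0 + 1 = 1.
  i=1: a_1=1, p_1 = 1*1 + 1 = 2, q_1 = 1*1 + 0 = 1.
  i=2: a_2=1, p_2 = 1*2 + 1 = 3, q_2 = 1*1 + 1 = 2.
  i=3: a_3=1, p_3 = 1*3 + 2 = 5, q_3 = 1*2 + 1 = 3.
  i=4: a_4=1, p_4 = 1*5 + 3 = 8, q_4 = 1*3 + 2 = 5.
  i=5: a_5=4, p_5 = 4*8 + 5 = 37, q_5 = 4*5 + 3 = 23.
q_5 = 23 > 20, so the last convergent with denominator <= 20 is p_4/q_4 = 8/5.
The closest fraction with denominator <= 20 is either p_4/q_4 or the intermediate fraction (k*p_4 + p_3)/(k*q_4 + q_3) with the largest k >= 1 whose denominator stays <= 20; these approach x as k grows, and every other convergent or intermediate fraction in range is farther away.
Largest k: floor((20 - q_3)/q_4) = floor((20 - 3)/5) = 3.
That gives (3*8 + 5)/(3*5 + 3) = 29/18.
Compare the errors: |x - 8/5| = |201*5 - 8*125|/(125*5) = 5/625, and |x - 29/18| = |201*18 - 29*125|/(125*18) = 7/2250.
Cross-multiplying, 7*625 = 4375 < 11250 = 5*2250, so 7/2250 is smaller: the intermediate fraction 29/18 is closer to x than 8/5.

29/18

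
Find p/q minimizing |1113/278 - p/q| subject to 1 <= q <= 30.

Expand x = 1113/278 as a continued fraction with the Euclidean algorithm:
  1113 = 4*278 + 1, so a_0 = 4.
  278 = 278*1 + 0, so a_1 = 278.
so x = [4; 278].
Convergents (p_i = a_i*p_{i-1} + p_{i-2}, q_i = a_i*q_{i-1} + q_{i-2} with p_{-2}=0, p_{-1}=1, q_{-2}=1, q_{-1}=0), until the denominator exceeds 30:
  i=0: a_0=4, p_0 = 4*1 + 0 = 4, q_0 = 4*0 + 1 = 1.
  i=1: a_1=278, p_1 = 278*4 + 1 = 1113, q_1 = 278*1 + 0 = 278.
q_1 = 278 > 30, so the last convergent with denominator <= 30 is p_0/q_0 = 4/1.
The closest fraction with denominator <= 30 is either p_0/q_0 or the intermediate fraction (k*p_0 + p_{-1})/(k*q_0 + q_{-1}) with the largest k >= 1 whose denominator stays <= 30; these approach x as k grows, and every other convergent or intermediate fraction in range is farther away.
Largest k: floor((30 - q_{-1})/q_0) = floor((30 - 0)/1) = 30 (using the seeds p_{-1} = 1, q_{-1} = 0).
That gives (30*4 + 1)/(30*1 + 0) = 121/30.
Compare the errors: |x - 4/1| = |1113*1 - 4*278|/(278*1) = 1/278, and |x - 121/30| = |1113*30 - 121*278|/(278*30) = 248/8340.
Cross-multiplying, 1*8340 = 8340 < 68944 = 248*278, so 1/278 is smaller: the convergent 4/1 is closer to x than 121/30.

4/1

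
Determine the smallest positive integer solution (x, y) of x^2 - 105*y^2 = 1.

(x, y) = (41, 4)

First expand sqrt(105) as a continued fraction. With x_i = (sqrt(105) + m_i)/d_i and (m_0, d_0) = (0, 1): a_0 = floor(sqrt(105)) = 10, since 10^2 = 100 <= 105 < 121 = 11^2.
Iterate m_{i+1} = d_i*a_i - m_i, d_{i+1} = (105 - m_{i+1}^2)/d_i, a_{i+1} = floor((a_0 + m_{i+1})/d_{i+1}):
  m_1 = 1*10 - 0 = 10, d_1 = (105 - 10^2)/1 = 5/1 = 5, a_1 = floor((10 + 10)/5) = 4.
  m_2 = 5*4 - 10 = 10, d_2 = (105 - 10^2)/5 = 5/5 = 1, a_2 = floor((10 + 10)/1) = 20.
  m_3 = 1*20 - 10 = 10, d_3 = (105 - 10^2)/1 = 5/1 = 5: (m_3, d_3) = (m_1, d_1) = (10, 5), so from here the quotients repeat a_1, a_2; the period length is 2.
So sqrt(105) = [10; (4, 20)] with period length k = 2.
k is even, so the fundamental solution of x^2 - 105y^2 = 1 is (p_{k-1}, q_{k-1}) = (p_1, q_1); compute convergents through index 1.
Convergents (p_i = a_i*p_{i-1} + p_{i-2}, q_i = a_i*q_{i-1} + q_{i-2} with p_{-2}=0, p_{-1}=1, q_{-2}=1, q_{-1}=0):
  i=0: a_0=10, p_0 = 10*1 + 0 = 10, q_0 = 10*0 + 1 = 1.
  i=1: a_1=4, p_1 = 4*10 + 1 = 41, q_1 = 4*1 + 0 = 4.
Check: 41^2 - 105*4^2 = 1681 - 1680 = 1, so (x, y) = (41, 4) solves the equation, and by the theorem it is the least positive solution.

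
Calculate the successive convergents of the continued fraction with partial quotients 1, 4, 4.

1/1, 5/4, 21/17

Using the convergent recurrence p_i = a_i*p_{i-1} + p_{i-2}, q_i = a_i*q_{i-1} + q_{i-2} with p_{-2}=0, p_{-1}=1, q_{-2}=1, q_{-1}=0:
  i=0: a_0=1, p_0 = 1*1 + 0 = 1, q_0 = 1*0 + 1 = 1.
  i=1: a_1=4, p_1 = 4*1 + 1 = 5, q_1 = 4*1 + 0 = 4.
  i=2: a_2=4, p_2 = 4*5 + 1 = 21, q_2 = 4*4 + 1 = 17.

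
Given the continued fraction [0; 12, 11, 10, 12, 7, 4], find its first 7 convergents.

Using the convergent recurrence p_i = a_i*p_{i-1} + p_{i-2}, q_i = a_i*q_{i-1} + q_{i-2} with p_{-2}=0, p_{-1}=1, q_{-2}=1, q_{-1}=0:
  i=0: a_0=0, p_0 = 0*1 + 0 = 0, q_0 = 0*0 + 1 = 1.
  i=1: a_1=12, p_1 = 12*0 + 1 = 1, q_1 = 12*1 + 0 = 12.
  i=2: a_2=11, p_2 = 11*1 + 0 = 11, q_2 = 11*12 + 1 = 133.
  i=3: a_3=10, p_3 = 10*11 + 1 = 111, q_3 = 10*133 + 12 = 1342.
  i=4: a_4=12, p_4 = 12*111 + 11 = 1343, q_4 = 12*1342 + 133 = 16237.
  i=5: a_5=7, p_5 = 7*1343 + 111 = 9512, q_5 = 7*16237 + 1342 = 115001.
  i=6: a_6=4, p_6 = 4*9512 + 1343 = 39391, q_6 = 4*115001 + 16237 = 476241.

0/1, 1/12, 11/133, 111/1342, 1343/16237, 9512/115001, 39391/476241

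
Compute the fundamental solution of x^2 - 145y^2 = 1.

(x, y) = (289, 24)

First expand sqrt(145) as a continued fraction. With x_i = (sqrt(145) + m_i)/d_i and (m_0, d_0) = (0, 1): a_0 = floor(sqrt(145)) = 12, since 12^2 = 144 <= 145 < 169 = 13^2.
Iterate m_{i+1} = d_i*a_i - m_i, d_{i+1} = (145 - m_{i+1}^2)/d_i, a_{i+1} = floor((a_0 + m_{i+1})/d_{i+1}):
  m_1 = 1*12 - 0 = 12, d_1 = (145 - 12^2)/1 = 1/1 = 1, a_1 = floor((12 + 12)/1) = 24.
  m_2 = 1*24 - 12 = 12, d_2 = (145 - 12^2)/1 = 1/1 = 1: (m_2, d_2) = (m_1, d_1) = (12, 1), so from here the quotient a_1 repeats; the period length is 1.
So sqrt(145) = [12; (24)] with period length k = 1.
k is odd, so (p_{k-1}, q_{k-1}) only solves x^2 - 145y^2 = -1 and the fundamental solution of x^2 - 145y^2 = 1 is (p_{2k-1}, q_{2k-1}) = (p_1, q_1); compute convergents through index 1, running through the period twice.
Convergents (p_i = a_i*p_{i-1} + p_{i-2}, q_i = a_i*q_{i-1} + q_{i-2} with p_{-2}=0, p_{-1}=1, q_{-2}=1, q_{-1}=0):
  i=0: a_0=12, p_0 = 12*1 + 0 = 12, q_0 = 12*0 + 1 = 1.
  i=1: a_1=24, p_1 = 24*12 + 1 = 289, q_1 = 24*1 + 0 = 24.
Indeed p_0^2 - 145*q_0^2 = 144 - 145 = -1, not +1.
Check: 289^2 - 145*24^2 = 83521 - 83520 = 1, so (x, y) = (289, 24) solves the equation, and by the theorem it is the least positive solution.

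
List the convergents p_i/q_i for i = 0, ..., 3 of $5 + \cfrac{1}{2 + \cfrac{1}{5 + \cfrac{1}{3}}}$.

Using the convergent recurrence p_i = a_i*p_{i-1} + p_{i-2}, q_i = a_i*q_{i-1} + q_{i-2} with p_{-2}=0, p_{-1}=1, q_{-2}=1, q_{-1}=0:
  i=0: a_0=5, p_0 = 5*1 + 0 = 5, q_0 = 5*0 + 1 = 1.
  i=1: a_1=2, p_1 = 2*5 + 1 = 11, q_1 = 2*1 + 0 = 2.
  i=2: a_2=5, p_2 = 5*11 + 5 = 60, q_2 = 5*2 + 1 = 11.
  i=3: a_3=3, p_3 = 3*60 + 11 = 191, q_3 = 3*11 + 2 = 35.

5/1, 11/2, 60/11, 191/35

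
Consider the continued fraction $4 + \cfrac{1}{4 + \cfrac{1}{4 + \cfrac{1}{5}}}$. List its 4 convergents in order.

4/1, 17/4, 72/17, 377/89

Using the convergent recurrence p_i = a_i*p_{i-1} + p_{i-2}, q_i = a_i*q_{i-1} + q_{i-2} with p_{-2}=0, p_{-1}=1, q_{-2}=1, q_{-1}=0:
  i=0: a_0=4, p_0 = 4*1 + 0 = 4, q_0 = 4*0 + 1 = 1.
  i=1: a_1=4, p_1 = 4*4 + 1 = 17, q_1 = 4*1 + 0 = 4.
  i=2: a_2=4, p_2 = 4*17 + 4 = 72, q_2 = 4*4 + 1 = 17.
  i=3: a_3=5, p_3 = 5*72 + 17 = 377, q_3 = 5*17 + 4 = 89.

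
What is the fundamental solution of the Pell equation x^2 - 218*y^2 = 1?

(x, y) = (126003, 8534)

First expand sqrt(218) as a continued fraction. With x_i = (sqrt(218) + m_i)/d_i and (m_0, d_0) = (0, 1): a_0 = floor(sqrt(218)) = 14, since 14^2 = 196 <= 218 < 225 = 15^2.
Iterate m_{i+1} = d_i*a_i - m_i, d_{i+1} = (218 - m_{i+1}^2)/d_i, a_{i+1} = floor((a_0 + m_{i+1})/d_{i+1}):
  m_1 = 1*14 - 0 = 14, d_1 = (218 - 14^2)/1 = 22/1 = 22, a_1 = floor((14 + 14)/22) = 1.
  m_2 = 22*1 - 14 = 8, d_2 = (218 - 8^2)/22 = 154/22 = 7, a_2 = floor((14 + 8)/7) = 3.
  m_3 = 7*3 - 8 = 13, d_3 = (218 - 13^2)/7 = 49/7 = 7, a_3 = floor((14 + 13)/7) = 3.
  m_4 = 7*3 - 13 = 8, d_4 = (218 - 8^2)/7 = 154/7 = 22, a_4 = floor((14 + 8)/22) = 1.
  m_5 = 22*1 - 8 = 14, d_5 = (218 - 14^2)/22 = 22/22 = 1, a_5 = floor((14 + 14)/1) = 28.
  m_6 = 1*28 - 14 = 14, d_6 = (218 - 14^2)/1 = 22/1 = 22: (m_6, d_6) = (m_1, d_1) = (14, 22), so from here the quotients repeat a_1, ..., a_5; the period length is 5.
So sqrt(218) = [14; (1, 3, 3, 1, 28)] with period length k = 5.
k is odd, so (p_{k-1}, q_{k-1}) only solves x^2 - 218y^2 = -1 and the fundamental solution of x^2 - 218y^2 = 1 is (p_{2k-1}, q_{2k-1}) = (p_9, q_9); compute convergents through index 9, running through the period twice.
Convergents (p_i = a_i*p_{i-1} + p_{i-2}, q_i = a_i*q_{i-1} + q_{i-2} with p_{-2}=0, p_{-1}=1, q_{-2}=1, q_{-1}=0):
  i=0: a_0=14, p_0 = 14*1 + 0 = 14, q_0 = 14*0 + 1 = 1.
  i=1: a_1=1, p_1 = 1*14 + 1 = 15, q_1 = 1*1 + 0 = 1.
  i=2: a_2=3, p_2 = 3*15 + 14 = 59, q_2 = 3*1 + 1 = 4.
  i=3: a_3=3, p_3 = 3*59 + 15 = 192, q_3 = 3*4 + 1 = 13.
  i=4: a_4=1, p_4 = 1*192 + 59 = 251, q_4 = 1*13 + 4 = 17.
  i=5: a_5=28, p_5 = 28*251 + 192 = 7220, q_5 = 28*17 + 13 = 489.
  i=6: a_6=1, p_6 = 1*7220 + 251 = 7471, q_6 = 1*489 + 17 = 506.
  i=7: a_7=3, p_7 = 3*7471 + 7220 = 29633, q_7 = 3*506 + 489 = 2007.
  i=8: a_8=3, p_8 = 3*29633 + 7471 = 96370, q_8 = 3*2007 + 506 = 6527.
  i=9: a_9=1, p_9 = 1*96370 + 29633 = 126003, q_9 = 1*6527 + 2007 = 8534.
Indeed p_4^2 - 218*q_4^2 = 63001 - 63002 = -1, not +1.
Check: 126003^2 - 218*8534^2 = 15876756009 - 15876756008 = 1, so (x, y) = (126003, 8534) solves the equation, and by the theorem it is the least positive solution.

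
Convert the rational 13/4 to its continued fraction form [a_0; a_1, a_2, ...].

Run the Euclidean algorithm on 13 and 4; the successive quotients are the partial quotients a_0, a_1, ... (each step inverts the fractional part left over by the previous one):
  13 = 3*4 + 1, so a_0 = 3.
  4 = 4*1 + 0, so a_1 = 4.
The remainder reaches 0 after 2 divisions, so the expansion has 2 partial quotients, read off in order.

[3; 4]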